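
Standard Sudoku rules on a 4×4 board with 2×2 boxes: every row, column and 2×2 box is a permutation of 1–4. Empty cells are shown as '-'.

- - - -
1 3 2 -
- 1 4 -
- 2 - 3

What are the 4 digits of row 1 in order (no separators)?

2431

row 1, column 2 = 4: row 1 has {}; col 2 has {1,2,3}; box has {1,3} → only 4 remains.
row 1, column 4 = 1: row 1 has {4}; col 4 has {3}; box has {2} → only 1 remains.
row 2, column 4 = 4 (sole candidate).
row 3, column 1 = 3 (sole candidate).
row 3, column 4 = 2 (sole candidate).
row 4, column 1 = 4 (sole candidate).
row 4, column 3 = 1 (sole candidate).
row 1, column 1 = 2: row 1 has {1,4}; col 1 has {1,3,4}; box has {1,3,4} → only 2 remains.
row 1, column 3 = 3: row 1 has {1,2,4}; col 3 has {1,2,4}; box has {1,2,4} → only 3 remains.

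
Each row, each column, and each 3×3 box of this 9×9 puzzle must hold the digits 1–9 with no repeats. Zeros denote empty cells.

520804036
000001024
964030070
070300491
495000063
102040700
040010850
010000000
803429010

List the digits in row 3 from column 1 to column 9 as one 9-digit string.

964235178

R4C1 = 6 (sole candidate).
R4C3 = 8 (sole candidate).
R4C5 = 5 (sole candidate).
R4C6 = 2 (sole candidate).
R5C7 = 2 (sole candidate).
R6C2 = 3 (sole candidate).
R6C8 = 8 (sole candidate).
R6C9 = 5 (sole candidate).
R8C8 = 4 (sole candidate).
R9C2 = 5 (sole candidate).
R9C7 = 6 (sole candidate).
R9C9 = 7 (sole candidate).
R2C2 = 8 (sole candidate).
R2C3 = 7 (sole candidate).
R3C6 = 5: row 3 has {3,4,6,7,9}; col 6 has {1,2,4,9}; box has {1,3,4,8} → only 5 remains.
R3C7 = 1: row 3 has {3,4,5,6,7,9}; col 7 has {2,4,6,7,8}; box has {2,3,4,6,7} → only 1 remains.
R3C9 = 8: row 3 has {1,3,4,5,6,7,9}; col 9 has {1,3,4,5,6,7}; box has {1,2,3,4,6,7} → only 8 remains.
R6C6 = 6 (sole candidate).
R1C3 = 1 (sole candidate).
R1C7 = 9 (sole candidate).
R2C1 = 3 (sole candidate).
R2C7 = 5 (sole candidate).
R3C4 = 2: row 3 has {1,3,4,5,6,7,8,9}; col 4 has {3,4,8}; box has {1,3,4,5,8} → only 2 remains.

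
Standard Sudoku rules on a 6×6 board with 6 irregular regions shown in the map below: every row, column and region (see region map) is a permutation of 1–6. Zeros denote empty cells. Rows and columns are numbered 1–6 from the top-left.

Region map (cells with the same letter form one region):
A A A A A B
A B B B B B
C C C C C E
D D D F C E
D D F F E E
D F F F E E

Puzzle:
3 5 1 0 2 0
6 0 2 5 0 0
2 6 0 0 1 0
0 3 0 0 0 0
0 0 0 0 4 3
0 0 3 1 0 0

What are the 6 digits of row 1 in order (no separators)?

R1C4 = 4: row 1 has {1,2,3,5}; col 4 has {1,5}; region has {1,2,3,5,6} → only 4 remains.
R1C6 = 6: row 1 has {1,2,3,4,5}; col 6 has {3}; region has {2,5} → only 6 remains.

351426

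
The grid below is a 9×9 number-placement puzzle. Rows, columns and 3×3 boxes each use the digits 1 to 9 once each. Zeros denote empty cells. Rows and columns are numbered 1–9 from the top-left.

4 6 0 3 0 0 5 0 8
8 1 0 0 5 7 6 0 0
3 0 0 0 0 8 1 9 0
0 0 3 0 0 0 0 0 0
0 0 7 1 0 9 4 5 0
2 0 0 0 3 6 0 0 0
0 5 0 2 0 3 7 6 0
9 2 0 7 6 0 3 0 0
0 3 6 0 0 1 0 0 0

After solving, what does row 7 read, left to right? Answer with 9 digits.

R1C6 = 2 (sole candidate).
R1C8 = 7 (sole candidate).
R3C2 = 7 (sole candidate).
R3C5 = 4 (sole candidate).
R3C9 = 2 (sole candidate).
R5C1 = 6 (sole candidate).
R5C2 = 8 (sole candidate).
R5C5 = 2 (sole candidate).
R5C9 = 3 (sole candidate).
R7C1 = 1: row 7 has {2,3,5,6,7}; col 1 has {2,3,4,6,8,9}; box has {2,3,5,6,9} → only 1 remains.
R9C1 = 7 (sole candidate).
R1C3 = 9 (sole candidate).
R1C5 = 1 (sole candidate).
R2C3 = 2 (sole candidate).
R2C4 = 9 (sole candidate).
R2C9 = 4 (sole candidate).
R3C3 = 5 (sole candidate).
R3C4 = 6 (sole candidate).
R4C1 = 5 (sole candidate).
R4C6 = 4 (sole candidate).
R7C9 = 9: row 7 has {1,2,3,5,6,7}; col 9 has {2,3,4,8}; box has {3,6,7} → only 9 remains.
R8C6 = 5 (sole candidate).
R8C9 = 1 (sole candidate).
R9C9 = 5 (sole candidate).
R2C8 = 3 (sole candidate).
R4C2 = 9 (sole candidate).
R4C4 = 8 (sole candidate).
R4C5 = 7 (sole candidate).
R4C7 = 2 (sole candidate).
R4C8 = 1 (sole candidate).
R4C9 = 6 (sole candidate).
R6C2 = 4 (sole candidate).
R6C3 = 1 (sole candidate).
R6C4 = 5 (sole candidate).
R6C8 = 8 (sole candidate).
R6C9 = 7 (sole candidate).
R7C5 = 8: row 7 has {1,2,3,5,6,7,9}; col 5 has {1,2,3,4,5,6,7}; box has {1,2,3,5,6,7} → only 8 remains.
R8C8 = 4 (sole candidate).
R9C4 = 4 (sole candidate).
R9C5 = 9 (sole candidate).
R9C7 = 8 (sole candidate).
R9C8 = 2 (sole candidate).
R6C7 = 9 (sole candidate).
R7C3 = 4: row 7 has {1,2,3,5,6,7,8,9}; col 3 has {1,2,3,5,6,7,9}; box has {1,2,3,5,6,7,9} → only 4 remains.

154283769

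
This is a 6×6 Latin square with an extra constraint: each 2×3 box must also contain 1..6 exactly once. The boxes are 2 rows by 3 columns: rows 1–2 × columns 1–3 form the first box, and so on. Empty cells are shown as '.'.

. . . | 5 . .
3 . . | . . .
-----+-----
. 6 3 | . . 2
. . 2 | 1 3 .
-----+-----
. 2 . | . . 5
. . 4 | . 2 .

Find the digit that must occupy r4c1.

4

r3c4 = 4 (sole candidate).
r3c5 = 5 (sole candidate).
r4c6 = 6 (sole candidate).
r3c1 = 1 (sole candidate).
r5c1 = 6 (sole candidate).
r5c3 = 1 (sole candidate).
r5c4 = 3 (sole candidate).
r5c5 = 4 (sole candidate).
r6c1 = 5 (sole candidate).
r6c2 = 3 (sole candidate).
r6c4 = 6 (sole candidate).
r6c6 = 1 (sole candidate).
r1c3 = 6 (sole candidate).
r1c5 = 1 (sole candidate).
r2c3 = 5 (sole candidate).
r2c4 = 2 (sole candidate).
r2c5 = 6 (sole candidate).
r2c6 = 4 (sole candidate).
r4c1 = 4: row 4 has {1,2,3,6}; col 1 has {1,3,5,6}; box has {1,2,3,6} → only 4 remains.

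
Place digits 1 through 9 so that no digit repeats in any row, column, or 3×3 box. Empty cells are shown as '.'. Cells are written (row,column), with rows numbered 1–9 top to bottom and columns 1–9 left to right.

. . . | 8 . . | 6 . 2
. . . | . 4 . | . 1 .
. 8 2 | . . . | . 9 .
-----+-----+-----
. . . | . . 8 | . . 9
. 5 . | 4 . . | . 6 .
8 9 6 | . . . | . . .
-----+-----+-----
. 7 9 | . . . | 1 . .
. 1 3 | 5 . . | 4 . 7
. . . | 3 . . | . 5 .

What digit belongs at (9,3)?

(7,1) = 5 (hidden single in row 7).
(7,6) = 4 (hidden single in row 7).
(9,3) = 8: in column 3, 8 can only go here (every other open cell in that column sees an 8).

8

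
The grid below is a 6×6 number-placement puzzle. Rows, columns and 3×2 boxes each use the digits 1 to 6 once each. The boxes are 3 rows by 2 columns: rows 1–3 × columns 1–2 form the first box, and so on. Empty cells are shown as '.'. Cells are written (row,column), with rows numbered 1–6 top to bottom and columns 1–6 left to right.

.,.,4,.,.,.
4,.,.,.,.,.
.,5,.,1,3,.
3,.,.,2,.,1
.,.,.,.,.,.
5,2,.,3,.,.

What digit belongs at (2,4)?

(1,2) = 3: in row 1, 3 can only go here (every other open cell in that row sees a 3).
(2,3) = 3: in row 2, 3 can only go here (every other open cell in that row sees a 3).
(3,6) = 4: in row 3, 4 can only go here (every other open cell in that row sees a 4).
(6,6) = 6: row 6 has {2,3,5}; col 6 has {1,4}; box has {1} → only 6 remains.
(6,3) = 1: row 6 has {2,3,5,6}; col 3 has {3,4}; box has {2,3} → only 1 remains.
(6,5) = 4: row 6 has {1,2,3,5,6}; col 5 has {3}; box has {1,6} → only 4 remains.
(4,5) = 5: row 4 has {1,2,3}; col 5 has {3,4}; box has {1,4,6} → only 5 remains.
(5,5) = 2: row 5 has {}; col 5 has {3,4,5}; box has {1,4,5,6} → only 2 remains.
(5,6) = 3: row 5 has {2}; col 6 has {1,4,6}; box has {1,2,4,5,6} → only 3 remains.
(4,3) = 6: row 4 has {1,2,3,5}; col 3 has {1,3,4}; box has {1,2,3} → only 6 remains.
(5,3) = 5: row 5 has {2,3}; col 3 has {1,3,4,6}; box has {1,2,3,6} → only 5 remains.
(5,4) = 4: row 5 has {2,3,5}; col 4 has {1,2,3}; box has {1,2,3,5,6} → only 4 remains.
(3,3) = 2: row 3 has {1,3,4,5}; col 3 has {1,3,4,5,6}; box has {1,3,4} → only 2 remains.
(4,2) = 4: row 4 has {1,2,3,5,6}; col 2 has {2,3,5}; box has {2,3,5} → only 4 remains.
(3,1) = 6: row 3 has {1,2,3,4,5}; col 1 has {3,4,5}; box has {3,4,5} → only 6 remains.
(5,1) = 1: row 5 has {2,3,4,5}; col 1 has {3,4,5,6}; box has {2,3,4,5} → only 1 remains.
(5,2) = 6: row 5 has {1,2,3,4,5}; col 2 has {2,3,4,5}; box has {1,2,3,4,5} → only 6 remains.
(1,1) = 2: row 1 has {3,4}; col 1 has {1,3,4,5,6}; box has {3,4,5,6} → only 2 remains.
(1,6) = 5: row 1 has {2,3,4}; col 6 has {1,3,4,6}; box has {3,4} → only 5 remains.
(2,2) = 1: row 2 has {3,4}; col 2 has {2,3,4,5,6}; box has {2,3,4,5,6} → only 1 remains.
(2,5) = 6: row 2 has {1,3,4}; col 5 has {2,3,4,5}; box has {3,4,5} → only 6 remains.
(2,6) = 2: row 2 has {1,3,4,6}; col 6 has {1,3,4,5,6}; box has {3,4,5,6} → only 2 remains.
(1,4) = 6: row 1 has {2,3,4,5}; col 4 has {1,2,3,4}; box has {1,2,3,4} → only 6 remains.
(1,5) = 1: row 1 has {2,3,4,5,6}; col 5 has {2,3,4,5,6}; box has {2,3,4,5,6} → only 1 remains.
(2,4) = 5: row 2 has {1,2,3,4,6}; col 4 has {1,2,3,4,6}; box has {1,2,3,4,6} → only 5 remains.

5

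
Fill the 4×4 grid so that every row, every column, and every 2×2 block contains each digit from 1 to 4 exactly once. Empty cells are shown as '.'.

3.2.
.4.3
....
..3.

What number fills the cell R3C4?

R1C2 = 1: row 1 has {2,3}; col 2 has {4}; box has {3,4} → only 1 remains.
R1C4 = 4: row 1 has {1,2,3}; col 4 has {3}; box has {2,3} → only 4 remains.
R2C1 = 2: row 2 has {3,4}; col 1 has {3}; box has {1,3,4} → only 2 remains.
R2C3 = 1: row 2 has {2,3,4}; col 3 has {2,3}; box has {2,3,4} → only 1 remains.
R3C3 = 4: row 3 has {}; col 3 has {1,2,3}; box has {3} → only 4 remains.
R4C2 = 2: row 4 has {3}; col 2 has {1,4}; box has {} → only 2 remains.
R4C4 = 1: row 4 has {2,3}; col 4 has {3,4}; box has {3,4} → only 1 remains.
R3C1 = 1: row 3 has {4}; col 1 has {2,3}; box has {2} → only 1 remains.
R3C2 = 3: row 3 has {1,4}; col 2 has {1,2,4}; box has {1,2} → only 3 remains.
R3C4 = 2: row 3 has {1,3,4}; col 4 has {1,3,4}; box has {1,3,4} → only 2 remains.

2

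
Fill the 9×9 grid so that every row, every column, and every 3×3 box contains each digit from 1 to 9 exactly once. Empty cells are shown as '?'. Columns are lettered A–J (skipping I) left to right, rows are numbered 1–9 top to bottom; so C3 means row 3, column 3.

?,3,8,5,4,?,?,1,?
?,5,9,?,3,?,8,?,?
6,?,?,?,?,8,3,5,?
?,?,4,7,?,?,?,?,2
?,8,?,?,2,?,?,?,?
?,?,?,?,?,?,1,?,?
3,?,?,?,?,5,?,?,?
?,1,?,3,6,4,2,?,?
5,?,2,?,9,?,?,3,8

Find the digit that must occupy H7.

7

C8 = 7: row 8 has {1,2,3,4,6}; col 3 has {2,4,8,9}; box has {1,2,3,5} → only 7 remains.
H8 = 9: row 8 has {1,2,3,4,6,7}; col 8 has {1,3,5}; box has {2,3,8} → only 9 remains.
J8 = 5: row 8 has {1,2,3,4,6,7,9}; col 9 has {2,8}; box has {2,3,8,9} → only 5 remains.
D9 = 1: row 9 has {2,3,5,8,9}; col 4 has {3,5,7}; box has {3,4,5,6,9} → only 1 remains.
F9 = 7: row 9 has {1,2,3,5,8,9}; col 6 has {4,5,8}; box has {1,3,4,5,6,9} → only 7 remains.
C3 = 1: row 3 has {3,5,6,8}; col 3 has {2,4,7,8,9}; box has {3,5,6,8,9} → only 1 remains.
E3 = 7: row 3 has {1,3,5,6,8}; col 5 has {2,3,4,6,9}; box has {3,4,5,8} → only 7 remains.
C7 = 6: row 7 has {3,5}; col 3 has {1,2,4,7,8,9}; box has {1,2,3,5,7} → only 6 remains.
E7 = 8: row 7 has {3,5,6}; col 5 has {2,3,4,6,7,9}; box has {1,3,4,5,6,7,9} → only 8 remains.
A8 = 8: row 8 has {1,2,3,4,5,6,7,9}; col 1 has {3,5,6}; box has {1,2,3,5,6,7} → only 8 remains.
B9 = 4: row 9 has {1,2,3,5,7,8,9}; col 2 has {1,3,5,8}; box has {1,2,3,5,6,7,8} → only 4 remains.
G9 = 6: row 9 has {1,2,3,4,5,7,8,9}; col 7 has {1,2,3,8}; box has {2,3,5,8,9} → only 6 remains.
B3 = 2: row 3 has {1,3,5,6,7,8}; col 2 has {1,3,4,5,8}; box has {1,3,5,6,8,9} → only 2 remains.
D3 = 9: row 3 has {1,2,3,5,6,7,8}; col 4 has {1,3,5,7}; box has {3,4,5,7,8} → only 9 remains.
J3 = 4: row 3 has {1,2,3,5,6,7,8,9}; col 9 has {2,5,8}; box has {1,3,5,8} → only 4 remains.
E6 = 5: row 6 has {1}; col 5 has {2,3,4,6,7,8,9}; box has {2,7} → only 5 remains.
B7 = 9: row 7 has {3,5,6,8}; col 2 has {1,2,3,4,5,8}; box has {1,2,3,4,5,6,7,8} → only 9 remains.
D7 = 2: row 7 has {3,5,6,8,9}; col 4 has {1,3,5,7,9}; box has {1,3,4,5,6,7,8,9} → only 2 remains.
A1 = 7: row 1 has {1,3,4,5,8}; col 1 has {3,5,6,8}; box has {1,2,3,5,6,8,9} → only 7 remains.
G1 = 9: row 1 has {1,3,4,5,7,8}; col 7 has {1,2,3,6,8}; box has {1,3,4,5,8} → only 9 remains.
J1 = 6: row 1 has {1,3,4,5,7,8,9}; col 9 has {2,4,5,8}; box has {1,3,4,5,8,9} → only 6 remains.
A2 = 4: row 2 has {3,5,8,9}; col 1 has {3,5,6,7,8}; box has {1,2,3,5,6,7,8,9} → only 4 remains.
D2 = 6: row 2 has {3,4,5,8,9}; col 4 has {1,2,3,5,7,9}; box has {3,4,5,7,8,9} → only 6 remains.
J2 = 7: row 2 has {3,4,5,6,8,9}; col 9 has {2,4,5,6,8}; box has {1,3,4,5,6,8,9} → only 7 remains.
B4 = 6: row 4 has {2,4,7}; col 2 has {1,2,3,4,5,8,9}; box has {4,8} → only 6 remains.
E4 = 1: row 4 has {2,4,6,7}; col 5 has {2,3,4,5,6,7,8,9}; box has {2,5,7} → only 1 remains.
G4 = 5: row 4 has {1,2,4,6,7}; col 7 has {1,2,3,6,8,9}; box has {1,2} → only 5 remains.
H4 = 8: row 4 has {1,2,4,5,6,7}; col 8 has {1,3,5,9}; box has {1,2,5} → only 8 remains.
D5 = 4: row 5 has {2,8}; col 4 has {1,2,3,5,6,7,9}; box has {1,2,5,7} → only 4 remains.
G5 = 7: row 5 has {2,4,8}; col 7 has {1,2,3,5,6,8,9}; box has {1,2,5,8} → only 7 remains.
H5 = 6: row 5 has {2,4,7,8}; col 8 has {1,3,5,8,9}; box has {1,2,5,7,8} → only 6 remains.
B6 = 7: row 6 has {1,5}; col 2 has {1,2,3,4,5,6,8,9}; box has {4,6,8} → only 7 remains.
C6 = 3: row 6 has {1,5,7}; col 3 has {1,2,4,6,7,8,9}; box has {4,6,7,8} → only 3 remains.
D6 = 8: row 6 has {1,3,5,7}; col 4 has {1,2,3,4,5,6,7,9}; box has {1,2,4,5,7} → only 8 remains.
H6 = 4: row 6 has {1,3,5,7,8}; col 8 has {1,3,5,6,8,9}; box has {1,2,5,6,7,8} → only 4 remains.
J6 = 9: row 6 has {1,3,4,5,7,8}; col 9 has {2,4,5,6,7,8}; box has {1,2,4,5,6,7,8} → only 9 remains.
G7 = 4: row 7 has {2,3,5,6,8,9}; col 7 has {1,2,3,5,6,7,8,9}; box has {2,3,5,6,8,9} → only 4 remains.
H7 = 7: row 7 has {2,3,4,5,6,8,9}; col 8 has {1,3,4,5,6,8,9}; box has {2,3,4,5,6,8,9} → only 7 remains.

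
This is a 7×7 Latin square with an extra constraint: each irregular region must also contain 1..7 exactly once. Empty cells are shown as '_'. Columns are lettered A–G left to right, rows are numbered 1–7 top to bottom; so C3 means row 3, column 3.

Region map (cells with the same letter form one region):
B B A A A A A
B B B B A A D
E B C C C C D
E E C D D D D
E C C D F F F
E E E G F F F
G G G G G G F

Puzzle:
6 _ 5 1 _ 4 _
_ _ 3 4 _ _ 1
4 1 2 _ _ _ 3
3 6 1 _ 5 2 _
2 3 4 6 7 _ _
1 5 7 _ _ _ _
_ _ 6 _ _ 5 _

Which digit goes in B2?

E3 = 6 (sole candidate).
F3 = 7 (sole candidate).
D4 = 7 (sole candidate).
G4 = 4 (sole candidate).
F5 = 1 (sole candidate).
G5 = 5 (sole candidate).
A7 = 7 (sole candidate).
G7 = 2 (sole candidate).
G1 = 7 (sole candidate).
A2 = 5 (sole candidate).
E2 = 2 (sole candidate).
F2 = 6 (sole candidate).
D3 = 5 (sole candidate).
F6 = 3 (sole candidate).
G6 = 6 (sole candidate).
B7 = 4 (sole candidate).
D7 = 3 (sole candidate).
E7 = 1 (sole candidate).
B1 = 2 (sole candidate).
E1 = 3 (sole candidate).
B2 = 7: row 2 has {1,2,3,4,5,6}; col 2 has {1,2,3,4,5,6}; region has {1,2,3,4,5,6} → only 7 remains.

7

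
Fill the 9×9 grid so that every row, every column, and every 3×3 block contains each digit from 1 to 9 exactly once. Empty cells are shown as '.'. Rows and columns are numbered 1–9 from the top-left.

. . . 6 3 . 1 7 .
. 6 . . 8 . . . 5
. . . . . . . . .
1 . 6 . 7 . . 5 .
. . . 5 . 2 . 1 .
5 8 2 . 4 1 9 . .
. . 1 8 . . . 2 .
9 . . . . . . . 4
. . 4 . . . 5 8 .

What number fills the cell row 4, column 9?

2

row 6, column 4 = 3: row 6 has {1,2,4,5,8,9}; col 4 has {5,6,8}; box has {1,2,4,5,7} → only 3 remains.
row 6, column 8 = 6: row 6 has {1,2,3,4,5,8,9}; col 8 has {1,2,5,7,8}; box has {1,5,9} → only 6 remains.
row 6, column 9 = 7: row 6 has {1,2,3,4,5,6,8,9}; col 9 has {4,5}; box has {1,5,6,9} → only 7 remains.
row 8, column 8 = 3: row 8 has {4,9}; col 8 has {1,2,5,6,7,8}; box has {2,4,5,8} → only 3 remains.
row 4, column 4 = 9: row 4 has {1,5,6,7}; col 4 has {3,5,6,8}; box has {1,2,3,4,5,7} → only 9 remains.
row 4, column 6 = 8: row 4 has {1,5,6,7,9}; col 6 has {1,2}; box has {1,2,3,4,5,7,9} → only 8 remains.
row 5, column 5 = 6: row 5 has {1,2,5}; col 5 has {3,4,7,8}; box has {1,2,3,4,5,7,8,9} → only 6 remains.
row 2, column 4 = 1: in row 2, 1 can only go here (every other open cell in that row sees a 1).
row 3, column 2 = 1: in row 3, 1 can only go here (every other open cell in that row sees a 1).
row 7, column 6 = 4: in row 7, 4 can only go here (every other open cell in that row sees a 4).
row 8, column 5 = 1: in row 8, 1 can only go here (every other open cell in that row sees a 1).
row 8, column 3 = 8: in row 8, 8 can only go here (every other open cell in that row sees an 8).
row 9, column 9 = 1: in row 9, 1 can only go here (every other open cell in that row sees a 1).
row 3, column 4 = 4: in column 4, 4 can only go here (every other open cell in that column sees a 4).
row 3, column 8 = 9: row 3 has {1,4}; col 8 has {1,2,3,5,6,7,8}; box has {1,5,7} → only 9 remains.
row 2, column 8 = 4: row 2 has {1,5,6,8}; col 8 has {1,2,3,5,6,7,8,9}; box has {1,5,7,9} → only 4 remains.
row 9, column 6 = 3: in column 6, 3 can only go here (every other open cell in that column sees a 3).
row 9, column 5 = 9: in row 9, 9 can only go here (every other open cell in that row sees a 9).
row 9, column 1 = 6: in row 9, 6 can only go here (every other open cell in that row sees a 6).
row 7, column 5 = 5: row 7 has {1,2,4,8}; col 5 has {1,3,4,6,7,8,9}; box has {1,3,4,8,9} → only 5 remains.
row 3, column 5 = 2: row 3 has {1,4,9}; col 5 has {1,3,4,5,6,7,8,9}; box has {1,3,4,6,8} → only 2 remains.
row 7, column 9 = 9: in row 7, 9 can only go here (every other open cell in that row sees a 9).
row 7, column 7 = 6: in row 7, 6 can only go here (every other open cell in that row sees a 6).
row 8, column 7 = 7: row 8 has {1,3,4,8,9}; col 7 has {1,5,6,9}; box has {1,2,3,4,5,6,8,9} → only 7 remains.
row 8, column 4 = 2: row 8 has {1,3,4,7,8,9}; col 4 has {1,3,4,5,6,8,9}; box has {1,3,4,5,8,9} → only 2 remains.
row 8, column 6 = 6: row 8 has {1,2,3,4,7,8,9}; col 6 has {1,2,3,4,8}; box has {1,2,3,4,5,8,9} → only 6 remains.
row 9, column 4 = 7: row 9 has {1,3,4,5,6,8,9}; col 4 has {1,2,3,4,5,6,8,9}; box has {1,2,3,4,5,6,8,9} → only 7 remains.
row 8, column 2 = 5: row 8 has {1,2,3,4,6,7,8,9}; col 2 has {1,6,8}; box has {1,4,6,8,9} → only 5 remains.
row 9, column 2 = 2: row 9 has {1,3,4,5,6,7,8,9}; col 2 has {1,5,6,8}; box has {1,4,5,6,8,9} → only 2 remains.
row 3, column 9 = 6: in row 3, 6 can only go here (every other open cell in that row sees a 6).
Singles propagation stalls; row 4, column 9 is still open with candidates {2,3}.
  Try row 4, column 9 = 3: this forces row 4, column 2=4, row 4, column 7=2, row 5, column 9=8, row 1, column 2=9, row 1, column 3=5; then row 1, column 6 has no candidate left — contradiction.
So row 4, column 9 = 2.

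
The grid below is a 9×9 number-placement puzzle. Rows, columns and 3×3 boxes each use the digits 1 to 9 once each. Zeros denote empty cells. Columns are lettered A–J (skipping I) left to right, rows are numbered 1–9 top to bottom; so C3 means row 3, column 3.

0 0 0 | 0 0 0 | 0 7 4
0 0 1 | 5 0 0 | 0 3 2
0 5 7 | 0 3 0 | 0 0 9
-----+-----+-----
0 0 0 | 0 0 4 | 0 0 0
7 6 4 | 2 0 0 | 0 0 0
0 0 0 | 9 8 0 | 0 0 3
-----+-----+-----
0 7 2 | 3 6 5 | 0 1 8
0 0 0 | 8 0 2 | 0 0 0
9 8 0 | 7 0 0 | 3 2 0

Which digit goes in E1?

2

C6 = 5: row 6 has {3,8,9}; col 3 has {1,2,4,7}; box has {4,6,7} → only 5 remains.
A7 = 4: row 7 has {1,2,3,5,6,7,8}; col 1 has {7,9}; box has {2,7,8,9} → only 4 remains.
G7 = 9: row 7 has {1,2,3,4,5,6,7,8}; col 7 has {3}; box has {1,2,3,8} → only 9 remains.
C9 = 6: row 9 has {2,3,7,8,9}; col 3 has {1,2,4,5,7}; box has {2,4,7,8,9} → only 6 remains.
F9 = 1: row 9 has {2,3,6,7,8,9}; col 6 has {2,4,5}; box has {2,3,5,6,7,8} → only 1 remains.
J9 = 5: row 9 has {1,2,3,6,7,8,9}; col 9 has {2,3,4,8,9}; box has {1,2,3,8,9} → only 5 remains.
F5 = 3: row 5 has {2,4,6,7}; col 6 has {1,2,4,5}; box has {2,4,8,9} → only 3 remains.
J5 = 1: row 5 has {2,3,4,6,7}; col 9 has {2,3,4,5,8,9}; box has {3} → only 1 remains.
C8 = 3: row 8 has {2,8}; col 3 has {1,2,4,5,6,7}; box has {2,4,6,7,8,9} → only 3 remains.
E9 = 4: row 9 has {1,2,3,5,6,7,8,9}; col 5 has {3,6,8}; box has {1,2,3,5,6,7,8} → only 4 remains.
E5 = 5: row 5 has {1,2,3,4,6,7}; col 5 has {3,4,6,8}; box has {2,3,4,8,9} → only 5 remains.
G5 = 8: row 5 has {1,2,3,4,5,6,7}; col 7 has {3,9}; box has {1,3} → only 8 remains.
H5 = 9: row 5 has {1,2,3,4,5,6,7,8}; col 8 has {1,2,3,7}; box has {1,3,8} → only 9 remains.
B8 = 1: row 8 has {2,3,8}; col 2 has {5,6,7,8}; box has {2,3,4,6,7,8,9} → only 1 remains.
E8 = 9: row 8 has {1,2,3,8}; col 5 has {3,4,5,6,8}; box has {1,2,3,4,5,6,7,8} → only 9 remains.
E2 = 7: row 2 has {1,2,3,5}; col 5 has {3,4,5,6,8,9}; box has {3,5} → only 7 remains.
G2 = 6: row 2 has {1,2,3,5,7}; col 7 has {3,8,9}; box has {2,3,4,7,9} → only 6 remains.
G3 = 1: row 3 has {3,5,7,9}; col 7 has {3,6,8,9}; box has {2,3,4,6,7,9} → only 1 remains.
H3 = 8: row 3 has {1,3,5,7,9}; col 8 has {1,2,3,7,9}; box has {1,2,3,4,6,7,9} → only 8 remains.
E4 = 1: row 4 has {4}; col 5 has {3,4,5,6,7,8,9}; box has {2,3,4,5,8,9} → only 1 remains.
B6 = 2: row 6 has {3,5,8,9}; col 2 has {1,5,6,7,8}; box has {4,5,6,7} → only 2 remains.
A8 = 5: row 8 has {1,2,3,8,9}; col 1 has {4,7,9}; box has {1,2,3,4,6,7,8,9} → only 5 remains.
E1 = 2: row 1 has {4,7}; col 5 has {1,3,4,5,6,7,8,9}; box has {3,5,7} → only 2 remains.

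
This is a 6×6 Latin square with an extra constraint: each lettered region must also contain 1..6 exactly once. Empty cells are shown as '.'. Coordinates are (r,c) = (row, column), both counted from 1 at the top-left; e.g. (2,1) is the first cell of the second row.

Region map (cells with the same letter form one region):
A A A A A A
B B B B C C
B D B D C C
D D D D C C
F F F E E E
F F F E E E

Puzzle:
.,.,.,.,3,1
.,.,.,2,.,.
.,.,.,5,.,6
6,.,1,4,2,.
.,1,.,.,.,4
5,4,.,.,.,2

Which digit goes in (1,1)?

(1,4) = 6: row 1 has {1,3}; col 4 has {2,4,5}; region has {1,3} → only 6 remains.
(4,2) = 3: row 4 has {1,2,4,6}; col 2 has {1,4}; region has {1,4,5,6} → only 3 remains.
(4,6) = 5: row 4 has {1,2,3,4,6}; col 6 has {1,2,4,6}; region has {2,6} → only 5 remains.
(5,4) = 3: row 5 has {1,4}; col 4 has {2,4,5,6}; region has {2,4} → only 3 remains.
(6,4) = 1: row 6 has {2,4,5}; col 4 has {2,3,4,5,6}; region has {2,3,4} → only 1 remains.
(6,5) = 6: row 6 has {1,2,4,5}; col 5 has {2,3}; region has {1,2,3,4} → only 6 remains.
(2,6) = 3: row 2 has {2}; col 6 has {1,2,4,5,6}; region has {2,5,6} → only 3 remains.
(3,2) = 2: row 3 has {5,6}; col 2 has {1,3,4}; region has {1,3,4,5,6} → only 2 remains.
(5,1) = 2: row 5 has {1,3,4}; col 1 has {5,6}; region has {1,4,5} → only 2 remains.
(5,3) = 6: row 5 has {1,2,3,4}; col 3 has {1}; region has {1,2,4,5} → only 6 remains.
(5,5) = 5: row 5 has {1,2,3,4,6}; col 5 has {2,3,6}; region has {1,2,3,4,6} → only 5 remains.
(6,3) = 3: row 6 has {1,2,4,5,6}; col 3 has {1,6}; region has {1,2,4,5,6} → only 3 remains.
(1,1) = 4: row 1 has {1,3,6}; col 1 has {2,5,6}; region has {1,3,6} → only 4 remains.

4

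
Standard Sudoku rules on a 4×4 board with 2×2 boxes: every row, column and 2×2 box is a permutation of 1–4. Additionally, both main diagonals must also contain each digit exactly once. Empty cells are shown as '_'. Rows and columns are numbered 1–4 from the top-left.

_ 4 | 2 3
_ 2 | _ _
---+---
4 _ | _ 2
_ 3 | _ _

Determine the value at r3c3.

3

r1c1 = 1: row 1 has {2,3,4}; col 1 has {4}; box has {2,4}; main diagonal has {2} → only 1 remains.
r2c1 = 3: row 2 has {2}; col 1 has {1,4}; box has {1,2,4} → only 3 remains.
r3c2 = 1: row 3 has {2,4}; col 2 has {2,3,4}; box has {3,4}; anti-diagonal has {3} → only 1 remains.
r3c3 = 3: row 3 has {1,2,4}; col 3 has {2}; box has {2}; main diagonal has {1,2} → only 3 remains.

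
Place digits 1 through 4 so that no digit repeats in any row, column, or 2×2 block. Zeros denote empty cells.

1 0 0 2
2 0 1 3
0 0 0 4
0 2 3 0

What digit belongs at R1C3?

R1C3 = 4: row 1 has {1,2}; col 3 has {1,3}; box has {1,2,3} → only 4 remains.

4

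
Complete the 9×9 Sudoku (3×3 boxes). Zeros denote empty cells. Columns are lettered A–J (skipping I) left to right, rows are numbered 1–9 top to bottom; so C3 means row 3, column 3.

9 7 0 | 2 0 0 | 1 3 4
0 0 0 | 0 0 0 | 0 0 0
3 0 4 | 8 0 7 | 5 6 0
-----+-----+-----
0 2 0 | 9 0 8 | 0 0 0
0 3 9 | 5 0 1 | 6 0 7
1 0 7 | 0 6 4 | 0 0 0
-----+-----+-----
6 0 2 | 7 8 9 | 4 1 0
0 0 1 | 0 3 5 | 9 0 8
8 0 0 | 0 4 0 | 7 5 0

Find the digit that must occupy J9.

E1 = 5 (sole candidate).
F1 = 6 (sole candidate).
F2 = 3 (sole candidate).
B3 = 1 (sole candidate).
E3 = 9 (sole candidate).
J3 = 2 (sole candidate).
E4 = 7 (sole candidate).
G4 = 3 (sole candidate).
H4 = 4 (sole candidate).
A5 = 4 (sole candidate).
E5 = 2 (sole candidate).
H5 = 8 (sole candidate).
D6 = 3 (sole candidate).
G6 = 2 (sole candidate).
H6 = 9 (sole candidate).
J6 = 5 (sole candidate).
B7 = 5 (sole candidate).
J7 = 3 (sole candidate).
A8 = 7 (sole candidate).
B8 = 4 (sole candidate).
D8 = 6 (sole candidate).
H8 = 2 (sole candidate).
B9 = 9 (sole candidate).
C9 = 3 (sole candidate).
D9 = 1 (sole candidate).
F9 = 2 (sole candidate).
J9 = 6: row 9 has {1,2,3,4,5,7,8,9}; col 9 has {2,3,4,5,7,8}; box has {1,2,3,4,5,7,8,9} → only 6 remains.

6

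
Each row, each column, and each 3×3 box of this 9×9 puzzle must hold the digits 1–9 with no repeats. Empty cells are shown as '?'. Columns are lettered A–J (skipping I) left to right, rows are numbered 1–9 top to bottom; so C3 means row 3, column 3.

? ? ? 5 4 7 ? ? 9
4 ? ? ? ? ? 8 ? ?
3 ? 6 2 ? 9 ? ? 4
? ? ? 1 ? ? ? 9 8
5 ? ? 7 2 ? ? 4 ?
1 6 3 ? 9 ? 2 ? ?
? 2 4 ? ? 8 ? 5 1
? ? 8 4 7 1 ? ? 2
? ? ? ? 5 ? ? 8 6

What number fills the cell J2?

7

C5 = 9: row 5 has {2,4,5,7}; col 3 has {3,4,6,8}; box has {1,3,5,6} → only 9 remains.
J5 = 3: row 5 has {2,4,5,7,9}; col 9 has {1,2,4,6,8,9}; box has {2,4,8,9} → only 3 remains.
D6 = 8: row 6 has {1,2,3,6,9}; col 4 has {1,2,4,5,7}; box has {1,2,7,9} → only 8 remains.
H6 = 7: row 6 has {1,2,3,6,8,9}; col 8 has {4,5,8,9}; box has {2,3,4,8,9} → only 7 remains.
J6 = 5: row 6 has {1,2,3,6,7,8,9}; col 9 has {1,2,3,4,6,8,9}; box has {2,3,4,7,8,9} → only 5 remains.
H8 = 3: row 8 has {1,2,4,7,8}; col 8 has {4,5,7,8,9}; box has {1,2,5,6,8} → only 3 remains.
J2 = 7: row 2 has {4,8}; col 9 has {1,2,3,4,5,6,8,9}; box has {4,8,9} → only 7 remains.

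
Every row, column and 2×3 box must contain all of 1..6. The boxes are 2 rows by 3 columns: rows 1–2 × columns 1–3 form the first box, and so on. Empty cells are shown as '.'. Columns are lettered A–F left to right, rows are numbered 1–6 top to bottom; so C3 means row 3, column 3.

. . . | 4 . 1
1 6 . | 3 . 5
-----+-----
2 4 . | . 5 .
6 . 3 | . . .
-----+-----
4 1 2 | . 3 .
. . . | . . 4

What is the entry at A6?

5

C1 = 5 (sole candidate).
C2 = 4 (sole candidate).
E2 = 2 (sole candidate).
C3 = 1 (sole candidate).
D3 = 6 (sole candidate).
F3 = 3 (sole candidate).
B4 = 5 (sole candidate).
F4 = 2 (sole candidate).
D5 = 5 (sole candidate).
F5 = 6 (sole candidate).
B6 = 3 (sole candidate).
C6 = 6 (sole candidate).
E6 = 1 (sole candidate).
A1 = 3 (sole candidate).
B1 = 2 (sole candidate).
E1 = 6 (sole candidate).
D4 = 1 (sole candidate).
E4 = 4 (sole candidate).
A6 = 5: row 6 has {1,3,4,6}; col 1 has {1,2,3,4,6}; box has {1,2,3,4,6} → only 5 remains.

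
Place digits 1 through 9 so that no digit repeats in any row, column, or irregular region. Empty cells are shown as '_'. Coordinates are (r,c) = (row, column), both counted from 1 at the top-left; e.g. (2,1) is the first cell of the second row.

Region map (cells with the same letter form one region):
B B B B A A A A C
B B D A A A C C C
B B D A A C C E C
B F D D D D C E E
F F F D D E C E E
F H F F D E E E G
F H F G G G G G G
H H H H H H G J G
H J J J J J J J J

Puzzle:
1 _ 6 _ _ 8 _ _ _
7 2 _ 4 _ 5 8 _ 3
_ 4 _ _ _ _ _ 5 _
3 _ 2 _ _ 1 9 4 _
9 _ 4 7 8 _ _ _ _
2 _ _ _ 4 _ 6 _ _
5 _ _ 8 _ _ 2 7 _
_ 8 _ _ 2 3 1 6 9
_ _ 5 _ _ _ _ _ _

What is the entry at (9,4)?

(2,3) = 9: row 2 has {2,3,4,5,7,8}; col 3 has {2,4,5,6}; region has {1,2,4,7,8} → only 9 remains.
(2,8) = 1: row 2 has {2,3,4,5,7,8,9}; col 8 has {4,5,6,7}; region has {3,8,9} → only 1 remains.
(3,1) = 8: row 3 has {4,5}; col 1 has {1,2,3,5,7,9}; region has {1,2,3,4,6,7} → only 8 remains.
(3,3) = 3: row 3 has {4,5,8}; col 3 has {2,4,5,6,9}; region has {1,2,4,7,8,9} → only 3 remains.
(3,7) = 7: row 3 has {3,4,5,8}; col 7 has {1,2,6,8,9}; region has {1,3,8,9} → only 7 remains.
(5,6) = 2: row 5 has {4,7,8,9}; col 6 has {1,3,5,8}; region has {4,5,6} → only 2 remains.
(5,7) = 5: row 5 has {2,4,7,8,9}; col 7 has {1,2,6,7,8,9}; region has {1,3,7,8,9} → only 5 remains.
(5,8) = 3: row 5 has {2,4,5,7,8,9}; col 8 has {1,4,5,6,7}; region has {2,4,5,6} → only 3 remains.
(5,9) = 1: row 5 has {2,3,4,5,7,8,9}; col 9 has {3,9}; region has {2,3,4,5,6} → only 1 remains.
(6,9) = 5: row 6 has {2,4,6}; col 9 has {1,3,9}; region has {1,2,7,8,9} → only 5 remains.
(7,3) = 1: row 7 has {2,5,7,8}; col 3 has {2,3,4,5,6,9}; region has {2,4,5,9} → only 1 remains.
(8,1) = 4: row 8 has {1,2,3,6,8,9}; col 1 has {1,2,3,5,7,8,9}; region has {2,3,8} → only 4 remains.
(8,3) = 7: row 8 has {1,2,3,4,6,8,9}; col 3 has {1,2,3,4,5,6,9}; region has {2,3,4,8} → only 7 remains.
(8,4) = 5: row 8 has {1,2,3,4,6,7,8,9}; col 4 has {4,7,8}; region has {2,3,4,7,8} → only 5 remains.
(9,1) = 6: row 9 has {5}; col 1 has {1,2,3,4,5,7,8,9}; region has {2,3,4,5,7,8} → only 6 remains.
(1,4) = 9: row 1 has {1,6,8}; col 4 has {4,5,7,8}; region has {1,2,3,4,6,7,8} → only 9 remains.
(1,7) = 3: row 1 has {1,6,8,9}; col 7 has {1,2,5,6,7,8,9}; region has {4,5,8} → only 3 remains.
(1,8) = 2: row 1 has {1,3,6,8,9}; col 8 has {1,3,4,5,6,7}; region has {3,4,5,8} → only 2 remains.
(1,9) = 4: row 1 has {1,2,3,6,8,9}; col 9 has {1,3,5,9}; region has {1,3,5,7,8,9} → only 4 remains.
(2,5) = 6: row 2 has {1,2,3,4,5,7,8,9}; col 5 has {2,4,8}; region has {2,3,4,5,8} → only 6 remains.
(3,4) = 1: row 3 has {3,4,5,7,8}; col 4 has {4,5,7,8,9}; region has {2,3,4,5,6,8} → only 1 remains.
(3,5) = 9: row 3 has {1,3,4,5,7,8}; col 5 has {2,4,6,8}; region has {1,2,3,4,5,6,8} → only 9 remains.
(3,6) = 6: row 3 has {1,3,4,5,7,8,9}; col 6 has {1,2,3,5,8}; region has {1,3,4,5,7,8,9} → only 6 remains.
(3,9) = 2: row 3 has {1,3,4,5,6,7,8,9}; col 9 has {1,3,4,5,9}; region has {1,3,4,5,6,7,8,9} → only 2 remains.
(4,4) = 6: row 4 has {1,2,3,4,9}; col 4 has {1,4,5,7,8,9}; region has {1,2,3,4,7,8,9} → only 6 remains.
(4,5) = 5: row 4 has {1,2,3,4,6,9}; col 5 has {2,4,6,8,9}; region has {1,2,3,4,6,7,8,9} → only 5 remains.
(5,2) = 6: row 5 has {1,2,3,4,5,7,8,9}; col 2 has {2,4,8}; region has {1,2,4,5,9} → only 6 remains.
(6,3) = 8: row 6 has {2,4,5,6}; col 3 has {1,2,3,4,5,6,7,9}; region has {1,2,4,5,6,9} → only 8 remains.
(6,4) = 3: row 6 has {2,4,5,6,8}; col 4 has {1,4,5,6,7,8,9}; region has {1,2,4,5,6,8,9} → only 3 remains.
(6,8) = 9: row 6 has {2,3,4,5,6,8}; col 8 has {1,2,3,4,5,6,7}; region has {1,2,3,4,5,6} → only 9 remains.
(7,2) = 9: row 7 has {1,2,5,7,8}; col 2 has {2,4,6,8}; region has {2,3,4,5,6,7,8} → only 9 remains.
(7,5) = 3: row 7 has {1,2,5,7,8,9}; col 5 has {2,4,5,6,8,9}; region has {1,2,5,7,8,9} → only 3 remains.
(7,6) = 4: row 7 has {1,2,3,5,7,8,9}; col 6 has {1,2,3,5,6,8}; region has {1,2,3,5,7,8,9} → only 4 remains.
(7,9) = 6: row 7 has {1,2,3,4,5,7,8,9}; col 9 has {1,2,3,4,5,9}; region has {1,2,3,4,5,7,8,9} → only 6 remains.
(9,4) = 2: row 9 has {5,6}; col 4 has {1,3,4,5,6,7,8,9}; region has {5,6} → only 2 remains.

2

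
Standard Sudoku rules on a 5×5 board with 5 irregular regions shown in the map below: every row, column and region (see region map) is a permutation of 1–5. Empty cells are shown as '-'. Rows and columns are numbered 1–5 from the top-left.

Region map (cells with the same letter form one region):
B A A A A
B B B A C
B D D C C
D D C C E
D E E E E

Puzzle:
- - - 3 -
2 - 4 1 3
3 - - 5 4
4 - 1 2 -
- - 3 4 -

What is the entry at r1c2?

4

r2c2 = 5: row 2 has {1,2,3,4}; col 2 has {}; region has {2,3,4} → only 5 remains.
r3c3 = 2: row 3 has {3,4,5}; col 3 has {1,3,4}; region has {4} → only 2 remains.
r4c2 = 3: row 4 has {1,2,4}; col 2 has {5}; region has {2,4} → only 3 remains.
r4c5 = 5: row 4 has {1,2,3,4}; col 5 has {3,4}; region has {3,4} → only 5 remains.
r1c1 = 1: row 1 has {3}; col 1 has {2,3,4}; region has {2,3,4,5} → only 1 remains.
r1c3 = 5: row 1 has {1,3}; col 3 has {1,2,3,4}; region has {1,3} → only 5 remains.
r1c5 = 2: row 1 has {1,3,5}; col 5 has {3,4,5}; region has {1,3,5} → only 2 remains.
r3c2 = 1: row 3 has {2,3,4,5}; col 2 has {3,5}; region has {2,3,4} → only 1 remains.
r5c1 = 5: row 5 has {3,4}; col 1 has {1,2,3,4}; region has {1,2,3,4} → only 5 remains.
r5c2 = 2: row 5 has {3,4,5}; col 2 has {1,3,5}; region has {3,4,5} → only 2 remains.
r5c5 = 1: row 5 has {2,3,4,5}; col 5 has {2,3,4,5}; region has {2,3,4,5} → only 1 remains.
r1c2 = 4: row 1 has {1,2,3,5}; col 2 has {1,2,3,5}; region has {1,2,3,5} → only 4 remains.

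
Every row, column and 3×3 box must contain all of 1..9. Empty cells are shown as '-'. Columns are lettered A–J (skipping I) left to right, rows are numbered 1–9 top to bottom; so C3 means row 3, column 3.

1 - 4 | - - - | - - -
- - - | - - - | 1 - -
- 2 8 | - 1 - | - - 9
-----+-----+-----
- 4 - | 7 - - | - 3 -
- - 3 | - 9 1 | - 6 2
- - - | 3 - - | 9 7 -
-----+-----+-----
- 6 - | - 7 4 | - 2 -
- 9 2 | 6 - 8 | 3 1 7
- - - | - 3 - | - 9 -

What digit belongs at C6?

E8 = 5 (sole candidate).
F9 = 2 (sole candidate).
A8 = 4 (sole candidate).
D9 = 1 (sole candidate).
D7 = 9 (sole candidate).
F1 = 9 (hidden single in row 1).
C7 = 1 (hidden single in row 7).
A7 = 3 (hidden single in row 7).
F3 = 3 (hidden single in row 3).
J4 = 1 (hidden single in row 4).
B6 = 1 (hidden single in row 6).
F2 = 7 (hidden single in column 6).
C9 = 7 (hidden single in column 3).
G1 = 2 (hidden single in column 7).
B1 = 7 (hidden single in row 1).
J1 = 3 (hidden single in row 1).
E1 = 6 (hidden single in row 1).
B2 = 3 (hidden single in row 2).
G3 = 7 (hidden single in row 3).
A3 = 6 (hidden single in row 3).
J2 = 6 (hidden single in row 2).
A5 = 7 (hidden single in row 5).
G9 = 6 (hidden single in row 9).
J9 = 4 (hidden single in row 9).
E6 = 4 (hidden single in row 6).
G5 = 4 (hidden single in row 5).
A6 = 2 (hidden single in row 6).
E4 = 2 (hidden single in row 4).
E2 = 8 (sole candidate).
D1 = 5 (sole candidate).
H1 = 8 (sole candidate).
D3 = 4 (sole candidate).
H3 = 5 (sole candidate).
D5 = 8 (sole candidate).
D2 = 2 (sole candidate).
H2 = 4 (sole candidate).
B5 = 5 (sole candidate).
C6 = 6: row 6 has {1,2,3,4,7,9}; col 3 has {1,2,3,4,7,8}; box has {1,2,3,4,5,7} → only 6 remains.

6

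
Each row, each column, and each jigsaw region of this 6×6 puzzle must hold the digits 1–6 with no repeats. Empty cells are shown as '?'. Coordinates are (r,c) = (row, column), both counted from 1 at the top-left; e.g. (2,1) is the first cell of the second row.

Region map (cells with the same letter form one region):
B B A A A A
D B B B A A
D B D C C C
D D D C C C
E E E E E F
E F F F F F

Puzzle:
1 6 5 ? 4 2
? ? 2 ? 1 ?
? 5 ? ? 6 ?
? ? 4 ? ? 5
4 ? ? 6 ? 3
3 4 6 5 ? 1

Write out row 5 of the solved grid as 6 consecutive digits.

(1,4) = 3: row 1 has {1,2,4,5,6}; col 4 has {5,6}; region has {1,2,4,5} → only 3 remains.
(2,2) = 3: row 2 has {1,2}; col 2 has {4,5,6}; region has {1,2,5,6} → only 3 remains.
(2,4) = 4: row 2 has {1,2,3}; col 4 has {3,5,6}; region has {1,2,3,5,6} → only 4 remains.
(2,6) = 6: row 2 has {1,2,3,4}; col 6 has {1,2,3,5}; region has {1,2,3,4,5} → only 6 remains.
(3,1) = 2: row 3 has {5,6}; col 1 has {1,3,4}; region has {4} → only 2 remains.
(3,4) = 1: row 3 has {2,5,6}; col 4 has {3,4,5,6}; region has {5,6} → only 1 remains.
(3,6) = 4: row 3 has {1,2,5,6}; col 6 has {1,2,3,5,6}; region has {1,5,6} → only 4 remains.
(4,1) = 6: row 4 has {4,5}; col 1 has {1,2,3,4}; region has {2,4} → only 6 remains.
(4,2) = 1: row 4 has {4,5,6}; col 2 has {3,4,5,6}; region has {2,4,6} → only 1 remains.
(4,4) = 2: row 4 has {1,4,5,6}; col 4 has {1,3,4,5,6}; region has {1,4,5,6} → only 2 remains.
(4,5) = 3: row 4 has {1,2,4,5,6}; col 5 has {1,4,6}; region has {1,2,4,5,6} → only 3 remains.
(5,2) = 2: row 5 has {3,4,6}; col 2 has {1,3,4,5,6}; region has {3,4,6} → only 2 remains.
(5,3) = 1: row 5 has {2,3,4,6}; col 3 has {2,4,5,6}; region has {2,3,4,6} → only 1 remains.
(5,5) = 5: row 5 has {1,2,3,4,6}; col 5 has {1,3,4,6}; region has {1,2,3,4,6} → only 5 remains.

421653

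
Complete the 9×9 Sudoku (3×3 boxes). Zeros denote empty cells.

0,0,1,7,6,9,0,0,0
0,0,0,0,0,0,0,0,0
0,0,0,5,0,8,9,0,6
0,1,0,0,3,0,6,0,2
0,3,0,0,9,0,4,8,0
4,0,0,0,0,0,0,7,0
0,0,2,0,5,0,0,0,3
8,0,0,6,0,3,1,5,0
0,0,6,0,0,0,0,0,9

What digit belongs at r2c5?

r4c8 = 9: row 4 has {1,2,3,6}; col 8 has {5,7,8}; box has {2,4,6,7,8} → only 9 remains.
r6c7 = 3: in row 6, 3 can only go here (every other open cell in that row sees a 3).
r7c8 = 6: in row 7, 6 can only go here (every other open cell in that row sees a 6).
r8c5 = 2: in row 8, 2 can only go here (every other open cell in that row sees a 2).
r9c1 = 3: in row 9, 3 can only go here (every other open cell in that row sees a 3).
r1c8 = 3: in row 1, 3 can only go here (every other open cell in that row sees a 3).
r3c3 = 3: in row 3, 3 can only go here (every other open cell in that row sees a 3).
r2c4 = 3: in row 2, 3 can only go here (every other open cell in that row sees a 3).
r9c2 = 5: in row 9, 5 can only go here (every other open cell in that row sees a 5).
r7c1 = 1: in column 1, 1 can only go here (every other open cell in that column sees a 1).
r2c1 = 9: in column 1, 9 can only go here (every other open cell in that column sees a 9).
r2c2 = 6: in row 2, 6 can only go here (every other open cell in that row sees a 6).
r6c6 = 6: in row 6, 6 can only go here (every other open cell in that row sees a 6).
r5c1 = 6: in row 5, 6 can only go here (every other open cell in that row sees a 6).
r7c4 = 9: in column 4, 9 can only go here (every other open cell in that column sees a 9).
r7c7 = 8: in row 7, 8 can only go here (every other open cell in that row sees an 8).
r9c5 = 7: in column 5, 7 can only go here (every other open cell in that column sees a 7).
r7c6 = 4: row 7 has {1,2,3,5,6,8,9}; col 6 has {3,6,8,9}; box has {2,3,5,6,7,9} → only 4 remains.
r9c6 = 1: row 9 has {3,5,6,7,9}; col 6 has {3,4,6,8,9}; box has {2,3,4,5,6,7,9} → only 1 remains.
r9c7 = 2: row 9 has {1,3,5,6,7,9}; col 7 has {1,3,4,6,8,9}; box has {1,3,5,6,8,9} → only 2 remains.
r9c8 = 4: row 9 has {1,2,3,5,6,7,9}; col 8 has {3,5,6,7,8,9}; box has {1,2,3,5,6,8,9} → only 4 remains.
r1c7 = 5: row 1 has {1,3,6,7,9}; col 7 has {1,2,3,4,6,8,9}; box has {3,6,9} → only 5 remains.
r2c6 = 2: row 2 has {3,6,9}; col 6 has {1,3,4,6,8,9}; box has {3,5,6,7,8,9} → only 2 remains.
r2c7 = 7: row 2 has {2,3,6,9}; col 7 has {1,2,3,4,5,6,8,9}; box has {3,5,6,9} → only 7 remains.
r2c8 = 1: row 2 has {2,3,6,7,9}; col 8 has {3,4,5,6,7,8,9}; box has {3,5,6,7,9} → only 1 remains.
r3c8 = 2: row 3 has {3,5,6,8,9}; col 8 has {1,3,4,5,6,7,8,9}; box has {1,3,5,6,7,9} → only 2 remains.
r7c2 = 7: row 7 has {1,2,3,4,5,6,8,9}; col 2 has {1,3,5,6}; box has {1,2,3,5,6,8} → only 7 remains.
r8c9 = 7: row 8 has {1,2,3,5,6,8}; col 9 has {2,3,6,9}; box has {1,2,3,4,5,6,8,9} → only 7 remains.
r9c4 = 8: row 9 has {1,2,3,4,5,6,7,9}; col 4 has {3,5,6,7,9}; box has {1,2,3,4,5,6,7,9} → only 8 remains.
r1c1 = 2: row 1 has {1,3,5,6,7,9}; col 1 has {1,3,4,6,8,9}; box has {1,3,6,9} → only 2 remains.
r2c5 = 4: row 2 has {1,2,3,6,7,9}; col 5 has {2,3,5,6,7,9}; box has {2,3,5,6,7,8,9} → only 4 remains.

4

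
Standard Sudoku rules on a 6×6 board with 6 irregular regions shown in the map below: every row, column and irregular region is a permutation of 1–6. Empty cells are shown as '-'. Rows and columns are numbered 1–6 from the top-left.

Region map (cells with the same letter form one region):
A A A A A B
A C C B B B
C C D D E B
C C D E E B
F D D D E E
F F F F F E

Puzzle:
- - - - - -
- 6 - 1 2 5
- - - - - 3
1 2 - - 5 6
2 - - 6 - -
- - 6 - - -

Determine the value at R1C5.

R1C6 = 4 (sole candidate).
R5C6 = 1 (sole candidate).
R6C6 = 2 (sole candidate).
R3C3 = 1 (hidden single in row 3).
R3C5 = 6 (hidden single in row 3).
R1C1 = 6 (hidden single in row 1).
R3C4 = 2 (hidden single in row 3).
R1C3 = 2 (hidden single in row 1).
R5C3 = 5 (hidden single in column 3).
R2C1 = 4 (hidden single in region A).
R2C3 = 3 (sole candidate).
R3C1 = 5 (sole candidate).
R3C2 = 4 (sole candidate).
R4C3 = 4 (sole candidate).
R4C4 = 3 (sole candidate).
R5C2 = 3 (sole candidate).
R5C5 = 4 (sole candidate).
R6C1 = 3 (sole candidate).
R6C5 = 1 (sole candidate).
R1C4 = 5 (sole candidate).
R1C5 = 3: row 1 has {2,4,5,6}; col 5 has {1,2,4,5,6}; region has {2,4,5,6} → only 3 remains.

3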